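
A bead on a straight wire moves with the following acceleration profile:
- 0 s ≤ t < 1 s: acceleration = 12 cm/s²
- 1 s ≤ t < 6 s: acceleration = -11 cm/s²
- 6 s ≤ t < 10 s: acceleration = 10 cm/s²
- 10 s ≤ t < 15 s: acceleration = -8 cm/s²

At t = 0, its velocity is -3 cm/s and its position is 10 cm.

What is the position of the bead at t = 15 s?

-313.5 cm

On each constant-a segment, Δv = aΔt and Δx = v₀Δt + ½aΔt²; chain segment to segment.
0–1 s: v starts -3 cm/s; Δx = -3·1 + ½·12·1² = 3 cm; v ends 9 cm/s.
1–6 s: v starts 9 cm/s; Δx = 9·5 + ½·-11·5² = -92.5 cm; v ends -46 cm/s.
6–10 s: v starts -46 cm/s; Δx = -46·4 + ½·10·4² = -104 cm; v ends -6 cm/s.
10–15 s: v starts -6 cm/s; Δx = -6·5 + ½·-8·5² = -130 cm; v ends -46 cm/s.
x(15) = 10 + Σ Δx = -313.5 cm.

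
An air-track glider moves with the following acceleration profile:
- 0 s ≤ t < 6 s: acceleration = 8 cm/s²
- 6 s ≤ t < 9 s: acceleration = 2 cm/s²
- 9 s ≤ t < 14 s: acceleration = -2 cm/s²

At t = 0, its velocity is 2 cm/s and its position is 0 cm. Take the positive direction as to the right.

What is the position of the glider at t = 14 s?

570 cm

On each constant-a segment, Δv = aΔt and Δx = v₀Δt + ½aΔt²; chain segment to segment.
0–6 s: v starts 2 cm/s; Δx = 2·6 + ½·8·6² = 156 cm; v ends 50 cm/s.
6–9 s: v starts 50 cm/s; Δx = 50·3 + ½·2·3² = 159 cm; v ends 56 cm/s.
9–14 s: v starts 56 cm/s; Δx = 56·5 + ½·-2·5² = 255 cm; v ends 46 cm/s.
x(14) = 0 + Σ Δx = 570 cm.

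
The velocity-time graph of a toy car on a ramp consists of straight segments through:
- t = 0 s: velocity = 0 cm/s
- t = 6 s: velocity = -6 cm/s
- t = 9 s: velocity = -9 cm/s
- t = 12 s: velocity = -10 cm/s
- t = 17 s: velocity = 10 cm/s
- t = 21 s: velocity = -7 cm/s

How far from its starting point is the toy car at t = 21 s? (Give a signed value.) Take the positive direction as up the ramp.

-63 cm

Net displacement equals the area under the velocity-time graph (areas below the axis count negative).
0–6 s: ½(0 + -6)(6) = -18 cm
6–9 s: ½(-6 + -9)(3) = -22.5 cm
9–12 s: ½(-9 + -10)(3) = -28.5 cm
12–17 s: ½(-10 + 10)(5) = 0 cm
17–21 s: ½(10 + -7)(4) = 6 cm
Net displacement = -63 cm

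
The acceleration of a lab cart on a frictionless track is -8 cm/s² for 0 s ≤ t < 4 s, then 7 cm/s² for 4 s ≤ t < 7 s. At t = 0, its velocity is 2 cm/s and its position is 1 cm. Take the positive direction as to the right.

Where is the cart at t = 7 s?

On each constant-a segment, Δv = aΔt and Δx = v₀Δt + ½aΔt²; chain segment to segment.
0–4 s: v starts 2 cm/s; Δx = 2·4 + ½·-8·4² = -56 cm; v ends -30 cm/s.
4–7 s: v starts -30 cm/s; Δx = -30·3 + ½·7·3² = -58.5 cm; v ends -9 cm/s.
x(7) = 1 + Σ Δx = -113.5 cm.

-113.5 cm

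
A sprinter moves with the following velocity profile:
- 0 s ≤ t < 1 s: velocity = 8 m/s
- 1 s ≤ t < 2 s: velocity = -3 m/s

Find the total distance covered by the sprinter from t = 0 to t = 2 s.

Total distance travelled is ∫|v| dt — sum the magnitudes of each area piece.
0–1 s: |8| × 1 = 8 m
1–2 s: |-3| × 1 = 3 m
Total distance = 11 m

11 m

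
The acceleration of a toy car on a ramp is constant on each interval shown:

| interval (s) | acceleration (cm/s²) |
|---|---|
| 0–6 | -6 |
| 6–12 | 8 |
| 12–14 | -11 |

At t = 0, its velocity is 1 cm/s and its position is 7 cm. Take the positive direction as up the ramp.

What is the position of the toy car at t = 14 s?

-157 cm

On each constant-a segment, Δv = aΔt and Δx = v₀Δt + ½aΔt²; chain segment to segment.
0–6 s: v starts 1 cm/s; Δx = 1·6 + ½·-6·6² = -102 cm; v ends -35 cm/s.
6–12 s: v starts -35 cm/s; Δx = -35·6 + ½·8·6² = -66 cm; v ends 13 cm/s.
12–14 s: v starts 13 cm/s; Δx = 13·2 + ½·-11·2² = 4 cm; v ends -9 cm/s.
x(14) = 7 + Σ Δx = -157 cm.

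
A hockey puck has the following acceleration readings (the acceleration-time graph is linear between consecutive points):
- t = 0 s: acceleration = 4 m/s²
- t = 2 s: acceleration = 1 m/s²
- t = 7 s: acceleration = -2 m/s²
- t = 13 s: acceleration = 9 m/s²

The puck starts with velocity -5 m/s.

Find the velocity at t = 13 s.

18.5 m/s

Δv equals the area under the a-t graph; then v = v₀ + Δv.
0–2 s: ½(4 + 1)(2) = 5 m/s
2–7 s: ½(1 + -2)(5) = -2.5 m/s
7–13 s: ½(-2 + 9)(6) = 21 m/s
Δv = 23.5 m/s, so v(13) = -5 + (23.5) = 18.5 m/s.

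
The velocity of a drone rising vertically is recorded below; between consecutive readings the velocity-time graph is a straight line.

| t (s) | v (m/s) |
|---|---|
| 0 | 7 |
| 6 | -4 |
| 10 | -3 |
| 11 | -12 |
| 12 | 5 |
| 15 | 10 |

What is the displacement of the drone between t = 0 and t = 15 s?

Displacement is the signed area under the v-t curve.
0–6 s: ½(7 + -4)(6) = 9 m
6–10 s: ½(-4 + -3)(4) = -14 m
10–11 s: ½(-3 + -12)(1) = -7.5 m
11–12 s: ½(-12 + 5)(1) = -3.5 m
12–15 s: ½(5 + 10)(3) = 22.5 m
Net displacement = 6.5 m

6.5 m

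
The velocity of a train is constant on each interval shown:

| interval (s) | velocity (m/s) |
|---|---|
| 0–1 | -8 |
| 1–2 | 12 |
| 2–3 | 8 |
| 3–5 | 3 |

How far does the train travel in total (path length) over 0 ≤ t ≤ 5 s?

Total distance travelled is ∫|v| dt — sum the magnitudes of each area piece.
0–1 s: |-8| × 1 = 8 m
1–2 s: |12| × 1 = 12 m
2–3 s: |8| × 1 = 8 m
3–5 s: |3| × 2 = 6 m
Total distance = 34 m

34 m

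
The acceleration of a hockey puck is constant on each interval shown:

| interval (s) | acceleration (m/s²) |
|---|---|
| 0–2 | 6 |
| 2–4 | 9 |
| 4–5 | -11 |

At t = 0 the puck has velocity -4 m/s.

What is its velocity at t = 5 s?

Δv equals the area under the a-t graph; then v = v₀ + Δv.
0–2 s: 6 × 2 = 12 m/s
2–4 s: 9 × 2 = 18 m/s
4–5 s: -11 × 1 = -11 m/s
Δv = 19 m/s, so v(5) = -4 + (19) = 15 m/s.

15 m/s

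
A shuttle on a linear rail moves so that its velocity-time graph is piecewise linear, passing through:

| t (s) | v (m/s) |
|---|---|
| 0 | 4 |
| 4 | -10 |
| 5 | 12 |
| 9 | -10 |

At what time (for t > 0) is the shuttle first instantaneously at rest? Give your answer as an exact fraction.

v changes sign on 0–4 s (from 4 to -10); the graph is linear there, so v = 0 at t = 0 + (-4)·(4 − 0)/(-10 − 4) = 8/7 s.

t = 8/7 s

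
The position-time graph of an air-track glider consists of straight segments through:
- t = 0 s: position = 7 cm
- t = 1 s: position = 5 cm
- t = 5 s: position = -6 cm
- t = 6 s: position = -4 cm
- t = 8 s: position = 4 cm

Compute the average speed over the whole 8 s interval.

Average speed = (total path length)/(elapsed time); on a piecewise-linear x-t graph the path length is Σ|Δx|.
0–1 s: |Δx| = |5 − 7| = 2 cm
1–5 s: |Δx| = |-6 − 5| = 11 cm
5–6 s: |Δx| = |-4 − -6| = 2 cm
6–8 s: |Δx| = |4 − -4| = 8 cm
Total path = 23 cm; average speed = 23/8 = 2.875 cm/s.

2.875 cm/s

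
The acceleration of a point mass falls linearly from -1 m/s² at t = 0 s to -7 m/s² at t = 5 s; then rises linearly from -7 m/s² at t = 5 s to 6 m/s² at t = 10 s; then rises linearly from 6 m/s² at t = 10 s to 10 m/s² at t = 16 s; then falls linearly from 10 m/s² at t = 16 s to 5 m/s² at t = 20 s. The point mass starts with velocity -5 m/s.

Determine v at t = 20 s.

Δv equals the area under the a-t graph; then v = v₀ + Δv.
0–5 s: ½(-1 + -7)(5) = -20 m/s
5–10 s: ½(-7 + 6)(5) = -2.5 m/s
10–16 s: ½(6 + 10)(6) = 48 m/s
16–20 s: ½(10 + 5)(4) = 30 m/s
Δv = 55.5 m/s, so v(20) = -5 + (55.5) = 50.5 m/s.

50.5 m/s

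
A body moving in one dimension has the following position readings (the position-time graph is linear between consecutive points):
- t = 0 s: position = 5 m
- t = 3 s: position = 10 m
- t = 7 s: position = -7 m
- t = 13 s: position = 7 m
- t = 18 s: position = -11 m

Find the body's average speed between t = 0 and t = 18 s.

Average speed = (total path length)/(elapsed time); on a piecewise-linear x-t graph the path length is Σ|Δx|.
0–3 s: |Δx| = |10 − 5| = 5 m
3–7 s: |Δx| = |-7 − 10| = 17 m
7–13 s: |Δx| = |7 − -7| = 14 m
13–18 s: |Δx| = |-11 − 7| = 18 m
Total path = 54 m; average speed = 54/18 = 3 m/s.

3 m/s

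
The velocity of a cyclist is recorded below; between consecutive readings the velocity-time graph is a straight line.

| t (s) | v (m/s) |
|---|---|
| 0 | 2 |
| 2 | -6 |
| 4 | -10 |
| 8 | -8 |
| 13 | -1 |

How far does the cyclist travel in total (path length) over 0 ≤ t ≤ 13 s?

79.5 m

Total distance travelled is ∫|v| dt — sum the magnitudes of each area piece.
0–2 s: v = 0 at t = 0.5 s; triangle areas 0.5 + 4.5 = 5 m
2–4 s: |½(-6 + -10)(2)| = 16 m
4–8 s: |½(-10 + -8)(4)| = 36 m
8–13 s: |½(-8 + -1)(5)| = 22.5 m
Total distance = 79.5 m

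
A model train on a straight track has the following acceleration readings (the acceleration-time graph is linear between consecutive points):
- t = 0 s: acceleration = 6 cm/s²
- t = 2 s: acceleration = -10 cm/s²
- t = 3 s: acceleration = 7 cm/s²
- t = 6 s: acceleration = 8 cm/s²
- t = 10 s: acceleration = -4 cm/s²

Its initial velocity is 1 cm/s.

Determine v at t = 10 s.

Δv equals the area under the a-t graph; then v = v₀ + Δv.
0–2 s: ½(6 + -10)(2) = -4 cm/s
2–3 s: ½(-10 + 7)(1) = -1.5 cm/s
3–6 s: ½(7 + 8)(3) = 22.5 cm/s
6–10 s: ½(8 + -4)(4) = 8 cm/s
Δv = 25 cm/s, so v(10) = 1 + (25) = 26 cm/s.

26 cm/s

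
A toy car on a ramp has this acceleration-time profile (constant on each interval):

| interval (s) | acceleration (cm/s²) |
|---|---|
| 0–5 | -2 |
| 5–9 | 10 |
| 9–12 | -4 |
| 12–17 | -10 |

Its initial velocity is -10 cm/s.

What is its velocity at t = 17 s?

Δv equals the area under the a-t graph; then v = v₀ + Δv.
0–5 s: -2 × 5 = -10 cm/s
5–9 s: 10 × 4 = 40 cm/s
9–12 s: -4 × 3 = -12 cm/s
12–17 s: -10 × 5 = -50 cm/s
Δv = -32 cm/s, so v(17) = -10 + (-32) = -42 cm/s.

-42 cm/s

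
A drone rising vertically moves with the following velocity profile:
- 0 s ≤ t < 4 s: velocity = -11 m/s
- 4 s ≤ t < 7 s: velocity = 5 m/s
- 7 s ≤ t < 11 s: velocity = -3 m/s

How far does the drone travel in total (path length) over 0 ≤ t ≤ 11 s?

Distance (not displacement) is the total path length: add the absolute areas under v-t.
0–4 s: |-11| × 4 = 44 m
4–7 s: |5| × 3 = 15 m
7–11 s: |-3| × 4 = 12 m
Total distance = 71 m

71 m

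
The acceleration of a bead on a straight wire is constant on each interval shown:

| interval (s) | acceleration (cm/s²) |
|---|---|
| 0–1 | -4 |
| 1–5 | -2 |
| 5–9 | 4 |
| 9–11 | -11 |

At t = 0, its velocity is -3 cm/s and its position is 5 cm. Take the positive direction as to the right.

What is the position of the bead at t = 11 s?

On each constant-a segment, Δv = aΔt and Δx = v₀Δt + ½aΔt²; chain segment to segment.
0–1 s: v starts -3 cm/s; Δx = -3·1 + ½·-4·1² = -5 cm; v ends -7 cm/s.
1–5 s: v starts -7 cm/s; Δx = -7·4 + ½·-2·4² = -44 cm; v ends -15 cm/s.
5–9 s: v starts -15 cm/s; Δx = -15·4 + ½·4·4² = -28 cm; v ends 1 cm/s.
9–11 s: v starts 1 cm/s; Δx = 1·2 + ½·-11·2² = -20 cm; v ends -21 cm/s.
x(11) = 5 + Σ Δx = -92 cm.

-92 cm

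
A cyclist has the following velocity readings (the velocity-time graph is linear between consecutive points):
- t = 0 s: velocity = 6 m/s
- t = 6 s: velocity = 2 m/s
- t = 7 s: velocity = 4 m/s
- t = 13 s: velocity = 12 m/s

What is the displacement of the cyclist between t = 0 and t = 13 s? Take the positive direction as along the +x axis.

75 m

Net displacement equals the area under the velocity-time graph (areas below the axis count negative).
0–6 s: ½(6 + 2)(6) = 24 m
6–7 s: ½(2 + 4)(1) = 3 m
7–13 s: ½(4 + 12)(6) = 48 m
Net displacement = 75 m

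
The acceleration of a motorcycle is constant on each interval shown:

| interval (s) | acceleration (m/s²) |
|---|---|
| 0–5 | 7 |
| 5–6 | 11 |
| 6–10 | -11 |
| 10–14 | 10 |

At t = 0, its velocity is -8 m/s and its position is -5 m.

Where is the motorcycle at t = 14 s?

On each constant-a segment, Δv = aΔt and Δx = v₀Δt + ½aΔt²; chain segment to segment.
0–5 s: v starts -8 m/s; Δx = -8·5 + ½·7·5² = 47.5 m; v ends 27 m/s.
5–6 s: v starts 27 m/s; Δx = 27·1 + ½·11·1² = 32.5 m; v ends 38 m/s.
6–10 s: v starts 38 m/s; Δx = 38·4 + ½·-11·4² = 64 m; v ends -6 m/s.
10–14 s: v starts -6 m/s; Δx = -6·4 + ½·10·4² = 56 m; v ends 34 m/s.
x(14) = -5 + Σ Δx = 195 m.

195 m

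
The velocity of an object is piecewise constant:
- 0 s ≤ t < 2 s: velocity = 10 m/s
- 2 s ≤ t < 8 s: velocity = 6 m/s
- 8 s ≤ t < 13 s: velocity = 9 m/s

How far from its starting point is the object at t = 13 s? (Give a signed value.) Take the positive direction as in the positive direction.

101 m

Displacement is the signed area under the v-t curve.
0–2 s: 10 × 2 = 20 m
2–8 s: 6 × 6 = 36 m
8–13 s: 9 × 5 = 45 m
Net displacement = 101 m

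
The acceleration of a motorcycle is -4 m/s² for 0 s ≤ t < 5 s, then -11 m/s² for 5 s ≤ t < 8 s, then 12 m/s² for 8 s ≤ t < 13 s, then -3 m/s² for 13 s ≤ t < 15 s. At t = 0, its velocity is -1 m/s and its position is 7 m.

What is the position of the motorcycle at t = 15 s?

-274.5 m

On each constant-a segment, Δv = aΔt and Δx = v₀Δt + ½aΔt²; chain segment to segment.
0–5 s: v starts -1 m/s; Δx = -1·5 + ½·-4·5² = -55 m; v ends -21 m/s.
5–8 s: v starts -21 m/s; Δx = -21·3 + ½·-11·3² = -112.5 m; v ends -54 m/s.
8–13 s: v starts -54 m/s; Δx = -54·5 + ½·12·5² = -120 m; v ends 6 m/s.
13–15 s: v starts 6 m/s; Δx = 6·2 + ½·-3·2² = 6 m; v ends 0 m/s.
x(15) = 7 + Σ Δx = -274.5 m.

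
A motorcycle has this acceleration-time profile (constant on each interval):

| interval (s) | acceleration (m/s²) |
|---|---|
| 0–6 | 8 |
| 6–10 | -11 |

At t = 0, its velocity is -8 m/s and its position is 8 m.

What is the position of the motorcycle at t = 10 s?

On each constant-a segment, Δv = aΔt and Δx = v₀Δt + ½aΔt²; chain segment to segment.
0–6 s: v starts -8 m/s; Δx = -8·6 + ½·8·6² = 96 m; v ends 40 m/s.
6–10 s: v starts 40 m/s; Δx = 40·4 + ½·-11·4² = 72 m; v ends -4 m/s.
x(10) = 8 + Σ Δx = 176 m.

176 m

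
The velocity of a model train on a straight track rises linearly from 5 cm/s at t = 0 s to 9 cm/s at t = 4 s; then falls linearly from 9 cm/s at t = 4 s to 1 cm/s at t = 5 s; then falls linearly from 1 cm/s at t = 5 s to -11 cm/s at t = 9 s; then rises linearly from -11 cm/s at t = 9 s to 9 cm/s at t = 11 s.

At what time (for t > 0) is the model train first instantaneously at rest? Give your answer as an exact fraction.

t = 16/3 s

v changes sign on 5–9 s (from 1 to -11); the graph is linear there, so v = 0 at t = 5 + (-1)·(9 − 5)/(-11 − 1) = 16/3 s.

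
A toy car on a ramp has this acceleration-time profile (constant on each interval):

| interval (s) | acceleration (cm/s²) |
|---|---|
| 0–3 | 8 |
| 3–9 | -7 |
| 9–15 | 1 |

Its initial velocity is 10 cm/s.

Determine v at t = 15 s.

Δv equals the area under the a-t graph; then v = v₀ + Δv.
0–3 s: 8 × 3 = 24 cm/s
3–9 s: -7 × 6 = -42 cm/s
9–15 s: 1 × 6 = 6 cm/s
Δv = -12 cm/s, so v(15) = 10 + (-12) = -2 cm/s.

-2 cm/s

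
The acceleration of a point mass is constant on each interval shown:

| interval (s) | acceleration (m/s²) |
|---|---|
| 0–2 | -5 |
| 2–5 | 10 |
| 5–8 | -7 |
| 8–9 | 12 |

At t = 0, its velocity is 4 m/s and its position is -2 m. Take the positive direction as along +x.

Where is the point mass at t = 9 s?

72.5 m

On each constant-a segment, Δv = aΔt and Δx = v₀Δt + ½aΔt²; chain segment to segment.
0–2 s: v starts 4 m/s; Δx = 4·2 + ½·-5·2² = -2 m; v ends -6 m/s.
2–5 s: v starts -6 m/s; Δx = -6·3 + ½·10·3² = 27 m; v ends 24 m/s.
5–8 s: v starts 24 m/s; Δx = 24·3 + ½·-7·3² = 40.5 m; v ends 3 m/s.
8–9 s: v starts 3 m/s; Δx = 3·1 + ½·12·1² = 9 m; v ends 15 m/s.
x(9) = -2 + Σ Δx = 72.5 m.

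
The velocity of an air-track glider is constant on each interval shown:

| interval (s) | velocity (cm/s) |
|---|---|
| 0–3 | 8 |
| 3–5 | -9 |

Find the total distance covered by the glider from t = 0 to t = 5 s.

42 cm

Distance (not displacement) is the total path length: add the absolute areas under v-t.
0–3 s: |8| × 3 = 24 cm
3–5 s: |-9| × 2 = 18 cm
Total distance = 42 cm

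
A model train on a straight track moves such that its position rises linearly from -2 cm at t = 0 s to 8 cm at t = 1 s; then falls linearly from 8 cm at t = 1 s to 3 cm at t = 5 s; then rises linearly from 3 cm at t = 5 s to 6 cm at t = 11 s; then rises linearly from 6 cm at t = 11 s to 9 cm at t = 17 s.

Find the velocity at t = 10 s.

0.5 cm/s

Velocity is the slope of the x-t graph on 5–11 s: (6 − 3)/(11 − 5) = 0.5 cm/s.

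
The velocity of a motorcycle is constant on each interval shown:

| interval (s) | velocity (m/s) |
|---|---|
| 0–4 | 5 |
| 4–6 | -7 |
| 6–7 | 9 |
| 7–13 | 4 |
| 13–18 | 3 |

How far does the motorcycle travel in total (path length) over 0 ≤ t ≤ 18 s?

Distance (not displacement) is the total path length: add the absolute areas under v-t.
0–4 s: |5| × 4 = 20 m
4–6 s: |-7| × 2 = 14 m
6–7 s: |9| × 1 = 9 m
7–13 s: |4| × 6 = 24 m
13–18 s: |3| × 5 = 15 m
Total distance = 82 m

82 m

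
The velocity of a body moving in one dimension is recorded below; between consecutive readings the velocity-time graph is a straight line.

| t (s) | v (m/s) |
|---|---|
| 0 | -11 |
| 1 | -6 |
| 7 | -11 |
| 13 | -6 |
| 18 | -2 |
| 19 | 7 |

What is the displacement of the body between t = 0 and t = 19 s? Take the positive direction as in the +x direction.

-128 m

Net displacement equals the area under the velocity-time graph (areas below the axis count negative).
0–1 s: ½(-11 + -6)(1) = -8.5 m
1–7 s: ½(-6 + -11)(6) = -51 m
7–13 s: ½(-11 + -6)(6) = -51 m
13–18 s: ½(-6 + -2)(5) = -20 m
18–19 s: ½(-2 + 7)(1) = 2.5 m
Net displacement = -128 m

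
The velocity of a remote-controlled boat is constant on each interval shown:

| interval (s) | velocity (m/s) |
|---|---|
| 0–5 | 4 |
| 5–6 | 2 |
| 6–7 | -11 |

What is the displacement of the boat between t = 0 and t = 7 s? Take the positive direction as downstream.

11 m

Net displacement equals the area under the velocity-time graph (areas below the axis count negative).
0–5 s: 4 × 5 = 20 m
5–6 s: 2 × 1 = 2 m
6–7 s: -11 × 1 = -11 m
Net displacement = 11 m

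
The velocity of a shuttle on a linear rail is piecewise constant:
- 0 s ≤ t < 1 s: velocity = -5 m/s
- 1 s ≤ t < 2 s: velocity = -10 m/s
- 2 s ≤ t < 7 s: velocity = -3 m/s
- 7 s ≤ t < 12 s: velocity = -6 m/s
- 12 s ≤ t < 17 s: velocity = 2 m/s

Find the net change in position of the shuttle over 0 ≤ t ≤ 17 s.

Net displacement equals the area under the velocity-time graph (areas below the axis count negative).
0–1 s: -5 × 1 = -5 m
1–2 s: -10 × 1 = -10 m
2–7 s: -3 × 5 = -15 m
7–12 s: -6 × 5 = -30 m
12–17 s: 2 × 5 = 10 m
Net displacement = -50 m

-50 m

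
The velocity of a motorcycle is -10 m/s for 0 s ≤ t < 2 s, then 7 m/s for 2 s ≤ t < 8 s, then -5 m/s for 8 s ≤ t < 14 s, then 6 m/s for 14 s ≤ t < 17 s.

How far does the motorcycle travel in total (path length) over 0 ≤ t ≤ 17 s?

110 m

Total distance travelled is ∫|v| dt — sum the magnitudes of each area piece.
0–2 s: |-10| × 2 = 20 m
2–8 s: |7| × 6 = 42 m
8–14 s: |-5| × 6 = 30 m
14–17 s: |6| × 3 = 18 m
Total distance = 110 m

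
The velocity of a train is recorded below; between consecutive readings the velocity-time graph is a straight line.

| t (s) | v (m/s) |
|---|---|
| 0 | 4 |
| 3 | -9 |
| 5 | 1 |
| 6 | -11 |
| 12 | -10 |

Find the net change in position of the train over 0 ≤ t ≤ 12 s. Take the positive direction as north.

-83.5 m

Displacement is the signed area under the v-t curve.
0–3 s: ½(4 + -9)(3) = -7.5 m
3–5 s: ½(-9 + 1)(2) = -8 m
5–6 s: ½(1 + -11)(1) = -5 m
6–12 s: ½(-11 + -10)(6) = -63 m
Net displacement = -83.5 m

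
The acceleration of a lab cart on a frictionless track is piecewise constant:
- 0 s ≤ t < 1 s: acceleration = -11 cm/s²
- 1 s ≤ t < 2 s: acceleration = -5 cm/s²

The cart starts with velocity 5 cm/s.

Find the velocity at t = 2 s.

-11 cm/s

Δv equals the area under the a-t graph; then v = v₀ + Δv.
0–1 s: -11 × 1 = -11 cm/s
1–2 s: -5 × 1 = -5 cm/s
Δv = -16 cm/s, so v(2) = 5 + (-16) = -11 cm/s.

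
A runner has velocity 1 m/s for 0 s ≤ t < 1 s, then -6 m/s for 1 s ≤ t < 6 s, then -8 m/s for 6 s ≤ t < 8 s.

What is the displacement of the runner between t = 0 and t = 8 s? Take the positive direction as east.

-45 m

Displacement is the signed area under the v-t curve.
0–1 s: 1 × 1 = 1 m
1–6 s: -6 × 5 = -30 m
6–8 s: -8 × 2 = -16 m
Net displacement = -45 m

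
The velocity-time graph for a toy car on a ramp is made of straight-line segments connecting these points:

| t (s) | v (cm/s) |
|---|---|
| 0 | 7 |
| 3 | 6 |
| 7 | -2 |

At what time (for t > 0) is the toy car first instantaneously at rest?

v changes sign on 3–7 s (from 6 to -2); the graph is linear there, so v = 0 at t = 3 + (-6)·(7 − 3)/(-2 − 6) = 6 s.

t = 6 s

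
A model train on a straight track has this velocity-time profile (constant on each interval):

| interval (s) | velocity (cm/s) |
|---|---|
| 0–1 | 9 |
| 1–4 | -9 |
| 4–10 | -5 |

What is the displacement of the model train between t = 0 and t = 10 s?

Displacement is the signed area under the v-t curve.
0–1 s: 9 × 1 = 9 cm
1–4 s: -9 × 3 = -27 cm
4–10 s: -5 × 6 = -30 cm
Net displacement = -48 cm

-48 cm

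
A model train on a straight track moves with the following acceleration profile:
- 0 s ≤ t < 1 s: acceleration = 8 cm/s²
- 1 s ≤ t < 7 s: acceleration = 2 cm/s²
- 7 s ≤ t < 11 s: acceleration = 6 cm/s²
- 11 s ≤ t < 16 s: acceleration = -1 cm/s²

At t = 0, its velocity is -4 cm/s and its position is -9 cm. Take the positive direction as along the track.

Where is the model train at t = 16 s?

350.5 cm

On each constant-a segment, Δv = aΔt and Δx = v₀Δt + ½aΔt²; chain segment to segment.
0–1 s: v starts -4 cm/s; Δx = -4·1 + ½·8·1² = 0 cm; v ends 4 cm/s.
1–7 s: v starts 4 cm/s; Δx = 4·6 + ½·2·6² = 60 cm; v ends 16 cm/s.
7–11 s: v starts 16 cm/s; Δx = 16·4 + ½·6·4² = 112 cm; v ends 40 cm/s.
11–16 s: v starts 40 cm/s; Δx = 40·5 + ½·-1·5² = 187.5 cm; v ends 35 cm/s.
x(16) = -9 + Σ Δx = 350.5 cm.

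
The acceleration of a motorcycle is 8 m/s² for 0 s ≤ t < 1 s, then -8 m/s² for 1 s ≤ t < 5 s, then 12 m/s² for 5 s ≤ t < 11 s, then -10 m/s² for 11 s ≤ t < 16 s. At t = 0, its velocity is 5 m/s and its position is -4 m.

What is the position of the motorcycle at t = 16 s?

On each constant-a segment, Δv = aΔt and Δx = v₀Δt + ½aΔt²; chain segment to segment.
0–1 s: v starts 5 m/s; Δx = 5·1 + ½·8·1² = 9 m; v ends 13 m/s.
1–5 s: v starts 13 m/s; Δx = 13·4 + ½·-8·4² = -12 m; v ends -19 m/s.
5–11 s: v starts -19 m/s; Δx = -19·6 + ½·12·6² = 102 m; v ends 53 m/s.
11–16 s: v starts 53 m/s; Δx = 53·5 + ½·-10·5² = 140 m; v ends 3 m/s.
x(16) = -4 + Σ Δx = 235 m.

235 m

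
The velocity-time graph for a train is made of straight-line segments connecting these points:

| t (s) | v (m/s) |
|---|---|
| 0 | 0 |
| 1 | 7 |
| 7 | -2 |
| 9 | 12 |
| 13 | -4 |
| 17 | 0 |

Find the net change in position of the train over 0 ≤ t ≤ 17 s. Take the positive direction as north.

Net displacement equals the area under the velocity-time graph (areas below the axis count negative).
0–1 s: ½(0 + 7)(1) = 3.5 m
1–7 s: ½(7 + -2)(6) = 15 m
7–9 s: ½(-2 + 12)(2) = 10 m
9–13 s: ½(12 + -4)(4) = 16 m
13–17 s: ½(-4 + 0)(4) = -8 m
Net displacement = 36.5 m

36.5 m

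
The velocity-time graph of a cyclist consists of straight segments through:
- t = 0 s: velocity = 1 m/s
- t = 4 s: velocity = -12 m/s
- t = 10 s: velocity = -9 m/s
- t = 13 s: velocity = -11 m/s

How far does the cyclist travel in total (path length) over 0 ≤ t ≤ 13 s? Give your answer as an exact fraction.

1499/13 m

Total distance travelled is ∫|v| dt — sum the magnitudes of each area piece.
0–4 s: v = 0 at t = 4/13 s; triangle areas 2/13 + 288/13 = 290/13 m
4–10 s: |½(-12 + -9)(6)| = 63 m
10–13 s: |½(-9 + -11)(3)| = 30 m
Total distance = 1499/13 m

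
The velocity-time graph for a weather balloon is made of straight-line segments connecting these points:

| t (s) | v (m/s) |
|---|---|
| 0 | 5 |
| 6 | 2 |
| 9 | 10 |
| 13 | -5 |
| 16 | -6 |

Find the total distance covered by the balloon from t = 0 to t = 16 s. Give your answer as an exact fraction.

Total distance travelled is ∫|v| dt — sum the magnitudes of each area piece.
0–6 s: |½(5 + 2)(6)| = 21 m
6–9 s: |½(2 + 10)(3)| = 18 m
9–13 s: v = 0 at t = 35/3 s; triangle areas 40/3 + 10/3 = 50/3 m
13–16 s: |½(-5 + -6)(3)| = 16.5 m
Total distance = 433/6 m

433/6 m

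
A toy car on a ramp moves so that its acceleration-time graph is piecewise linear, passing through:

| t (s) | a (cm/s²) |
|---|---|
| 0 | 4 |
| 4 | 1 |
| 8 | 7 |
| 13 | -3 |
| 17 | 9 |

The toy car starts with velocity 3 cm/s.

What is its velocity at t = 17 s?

51 cm/s

Δv equals the area under the a-t graph; then v = v₀ + Δv.
0–4 s: ½(4 + 1)(4) = 10 cm/s
4–8 s: ½(1 + 7)(4) = 16 cm/s
8–13 s: ½(7 + -3)(5) = 10 cm/s
13–17 s: ½(-3 + 9)(4) = 12 cm/s
Δv = 48 cm/s, so v(17) = 3 + (48) = 51 cm/s.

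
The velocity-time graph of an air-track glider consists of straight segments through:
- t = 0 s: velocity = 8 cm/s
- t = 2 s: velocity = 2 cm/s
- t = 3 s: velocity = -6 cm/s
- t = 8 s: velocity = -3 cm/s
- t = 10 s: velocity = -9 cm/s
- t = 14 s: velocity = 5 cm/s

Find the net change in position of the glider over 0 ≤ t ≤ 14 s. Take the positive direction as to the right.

-34.5 cm

Displacement is the signed area under the v-t curve.
0–2 s: ½(8 + 2)(2) = 10 cm
2–3 s: ½(2 + -6)(1) = -2 cm
3–8 s: ½(-6 + -3)(5) = -22.5 cm
8–10 s: ½(-3 + -9)(2) = -12 cm
10–14 s: ½(-9 + 5)(4) = -8 cm
Net displacement = -34.5 cm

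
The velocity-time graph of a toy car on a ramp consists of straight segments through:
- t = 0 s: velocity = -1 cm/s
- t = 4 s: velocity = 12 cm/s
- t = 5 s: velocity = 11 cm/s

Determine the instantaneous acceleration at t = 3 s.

Acceleration is the slope of the v-t graph on 0–4 s: (12 − -1)/(4 − 0) = 3.25 cm/s².

3.25 cm/s²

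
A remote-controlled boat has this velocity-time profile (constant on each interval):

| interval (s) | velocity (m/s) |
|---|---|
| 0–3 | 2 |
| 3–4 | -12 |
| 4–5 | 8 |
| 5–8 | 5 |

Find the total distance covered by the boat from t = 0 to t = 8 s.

Distance (not displacement) is the total path length: add the absolute areas under v-t.
0–3 s: |2| × 3 = 6 m
3–4 s: |-12| × 1 = 12 m
4–5 s: |8| × 1 = 8 m
5–8 s: |5| × 3 = 15 m
Total distance = 41 m

41 m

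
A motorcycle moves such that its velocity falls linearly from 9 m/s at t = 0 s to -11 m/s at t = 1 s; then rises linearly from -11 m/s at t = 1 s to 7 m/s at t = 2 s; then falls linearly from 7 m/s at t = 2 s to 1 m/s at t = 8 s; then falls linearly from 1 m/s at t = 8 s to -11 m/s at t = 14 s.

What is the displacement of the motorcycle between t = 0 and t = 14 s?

Displacement is the signed area under the v-t curve.
0–1 s: ½(9 + -11)(1) = -1 m
1–2 s: ½(-11 + 7)(1) = -2 m
2–8 s: ½(7 + 1)(6) = 24 m
8–14 s: ½(1 + -11)(6) = -30 m
Net displacement = -9 m

-9 m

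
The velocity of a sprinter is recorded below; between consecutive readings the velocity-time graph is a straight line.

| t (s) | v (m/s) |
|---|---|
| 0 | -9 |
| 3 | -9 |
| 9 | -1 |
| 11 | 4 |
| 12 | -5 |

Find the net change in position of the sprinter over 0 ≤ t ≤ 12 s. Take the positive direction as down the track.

Net displacement equals the area under the velocity-time graph (areas below the axis count negative).
0–3 s: -9 × 3 = -27 m
3–9 s: ½(-9 + -1)(6) = -30 m
9–11 s: ½(-1 + 4)(2) = 3 m
11–12 s: ½(4 + -5)(1) = -0.5 m
Net displacement = -54.5 m

-54.5 m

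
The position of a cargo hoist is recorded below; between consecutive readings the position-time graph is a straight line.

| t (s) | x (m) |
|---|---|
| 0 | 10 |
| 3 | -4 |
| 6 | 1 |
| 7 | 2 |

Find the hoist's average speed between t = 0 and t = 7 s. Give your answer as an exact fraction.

20/7 m/s

Average speed = (total path length)/(elapsed time); on a piecewise-linear x-t graph the path length is Σ|Δx|.
0–3 s: |Δx| = |-4 − 10| = 14 m
3–6 s: |Δx| = |1 − -4| = 5 m
6–7 s: |Δx| = |2 − 1| = 1 m
Total path = 20 m; average speed = 20/7 = 20/7 m/s.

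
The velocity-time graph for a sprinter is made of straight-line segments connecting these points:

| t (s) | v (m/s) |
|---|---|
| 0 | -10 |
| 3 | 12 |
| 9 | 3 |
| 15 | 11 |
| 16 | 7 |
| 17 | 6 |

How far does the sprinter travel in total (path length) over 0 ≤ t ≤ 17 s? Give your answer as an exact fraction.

Total distance travelled is ∫|v| dt — sum the magnitudes of each area piece.
0–3 s: v = 0 at t = 15/11 s; triangle areas 75/11 + 108/11 = 183/11 m
3–9 s: |½(12 + 3)(6)| = 45 m
9–15 s: |½(3 + 11)(6)| = 42 m
15–16 s: |½(11 + 7)(1)| = 9 m
16–17 s: |½(7 + 6)(1)| = 6.5 m
Total distance = 2621/22 m

2621/22 m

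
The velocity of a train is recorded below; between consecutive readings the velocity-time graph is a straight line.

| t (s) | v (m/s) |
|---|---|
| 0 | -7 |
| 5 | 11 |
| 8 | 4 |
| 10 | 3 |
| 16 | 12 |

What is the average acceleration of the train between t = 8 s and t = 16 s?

Average acceleration = Δv/Δt = (12 − 4)/(16 − 8) = 1 m/s².

1 m/s²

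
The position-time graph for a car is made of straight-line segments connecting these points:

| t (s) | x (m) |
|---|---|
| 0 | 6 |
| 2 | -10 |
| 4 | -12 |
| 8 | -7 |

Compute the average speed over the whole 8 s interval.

Average speed = (total path length)/(elapsed time); on a piecewise-linear x-t graph the path length is Σ|Δx|.
0–2 s: |Δx| = |-10 − 6| = 16 m
2–4 s: |Δx| = |-12 − -10| = 2 m
4–8 s: |Δx| = |-7 − -12| = 5 m
Total path = 23 m; average speed = 23/8 = 2.875 m/s.

2.875 m/s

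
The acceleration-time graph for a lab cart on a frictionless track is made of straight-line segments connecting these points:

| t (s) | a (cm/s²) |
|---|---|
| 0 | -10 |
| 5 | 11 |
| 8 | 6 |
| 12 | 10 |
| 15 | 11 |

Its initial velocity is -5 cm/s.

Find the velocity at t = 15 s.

86.5 cm/s

Δv equals the area under the a-t graph; then v = v₀ + Δv.
0–5 s: ½(-10 + 11)(5) = 2.5 cm/s
5–8 s: ½(11 + 6)(3) = 25.5 cm/s
8–12 s: ½(6 + 10)(4) = 32 cm/s
12–15 s: ½(10 + 11)(3) = 31.5 cm/s
Δv = 91.5 cm/s, so v(15) = -5 + (91.5) = 86.5 cm/s.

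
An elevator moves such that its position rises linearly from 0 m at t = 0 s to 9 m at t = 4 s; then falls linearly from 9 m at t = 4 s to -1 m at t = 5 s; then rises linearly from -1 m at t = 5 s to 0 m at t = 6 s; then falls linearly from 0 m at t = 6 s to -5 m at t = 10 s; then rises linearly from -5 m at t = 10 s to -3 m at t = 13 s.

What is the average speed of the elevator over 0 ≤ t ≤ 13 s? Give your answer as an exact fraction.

Average speed = (total path length)/(elapsed time); on a piecewise-linear x-t graph the path length is Σ|Δx|.
0–4 s: |Δx| = |9 − 0| = 9 m
4–5 s: |Δx| = |-1 − 9| = 10 m
5–6 s: |Δx| = |0 − -1| = 1 m
6–10 s: |Δx| = |-5 − 0| = 5 m
10–13 s: |Δx| = |-3 − -5| = 2 m
Total path = 27 m; average speed = 27/13 = 27/13 m/s.

27/13 m/s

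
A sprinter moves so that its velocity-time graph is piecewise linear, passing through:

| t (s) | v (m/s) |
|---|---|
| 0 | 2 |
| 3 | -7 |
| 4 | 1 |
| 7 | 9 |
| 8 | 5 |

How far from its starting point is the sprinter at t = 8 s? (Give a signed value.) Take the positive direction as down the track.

11.5 m

Net displacement equals the area under the velocity-time graph (areas below the axis count negative).
0–3 s: ½(2 + -7)(3) = -7.5 m
3–4 s: ½(-7 + 1)(1) = -3 m
4–7 s: ½(1 + 9)(3) = 15 m
7–8 s: ½(9 + 5)(1) = 7 m
Net displacement = 11.5 m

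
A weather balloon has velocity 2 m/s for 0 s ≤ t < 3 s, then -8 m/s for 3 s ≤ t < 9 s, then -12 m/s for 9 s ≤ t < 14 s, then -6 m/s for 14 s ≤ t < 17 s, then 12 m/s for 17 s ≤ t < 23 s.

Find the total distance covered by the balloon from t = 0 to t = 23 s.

Total distance travelled is ∫|v| dt — sum the magnitudes of each area piece.
0–3 s: |2| × 3 = 6 m
3–9 s: |-8| × 6 = 48 m
9–14 s: |-12| × 5 = 60 m
14–17 s: |-6| × 3 = 18 m
17–23 s: |12| × 6 = 72 m
Total distance = 204 m

204 m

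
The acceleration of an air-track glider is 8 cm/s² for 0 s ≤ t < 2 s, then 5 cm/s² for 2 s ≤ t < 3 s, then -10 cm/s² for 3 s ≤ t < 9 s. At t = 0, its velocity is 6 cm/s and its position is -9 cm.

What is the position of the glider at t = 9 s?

25.5 cm

On each constant-a segment, Δv = aΔt and Δx = v₀Δt + ½aΔt²; chain segment to segment.
0–2 s: v starts 6 cm/s; Δx = 6·2 + ½·8·2² = 28 cm; v ends 22 cm/s.
2–3 s: v starts 22 cm/s; Δx = 22·1 + ½·5·1² = 24.5 cm; v ends 27 cm/s.
3–9 s: v starts 27 cm/s; Δx = 27·6 + ½·-10·6² = -18 cm; v ends -33 cm/s.
x(9) = -9 + Σ Δx = 25.5 cm.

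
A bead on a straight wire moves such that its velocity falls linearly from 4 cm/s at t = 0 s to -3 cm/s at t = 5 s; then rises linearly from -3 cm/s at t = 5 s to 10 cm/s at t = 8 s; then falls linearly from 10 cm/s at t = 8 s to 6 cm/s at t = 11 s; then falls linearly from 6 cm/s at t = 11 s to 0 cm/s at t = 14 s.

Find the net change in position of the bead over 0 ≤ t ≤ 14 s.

46 cm

Net displacement equals the area under the velocity-time graph (areas below the axis count negative).
0–5 s: ½(4 + -3)(5) = 2.5 cm
5–8 s: ½(-3 + 10)(3) = 10.5 cm
8–11 s: ½(10 + 6)(3) = 24 cm
11–14 s: ½(6 + 0)(3) = 9 cm
Net displacement = 46 cm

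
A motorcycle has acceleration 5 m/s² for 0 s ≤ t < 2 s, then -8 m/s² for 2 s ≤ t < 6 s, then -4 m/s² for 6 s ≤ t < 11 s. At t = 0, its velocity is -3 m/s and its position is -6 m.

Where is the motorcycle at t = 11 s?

-213 m

On each constant-a segment, Δv = aΔt and Δx = v₀Δt + ½aΔt²; chain segment to segment.
0–2 s: v starts -3 m/s; Δx = -3·2 + ½·5·2² = 4 m; v ends 7 m/s.
2–6 s: v starts 7 m/s; Δx = 7·4 + ½·-8·4² = -36 m; v ends -25 m/s.
6–11 s: v starts -25 m/s; Δx = -25·5 + ½·-4·5² = -175 m; v ends -45 m/s.
x(11) = -6 + Σ Δx = -213 m.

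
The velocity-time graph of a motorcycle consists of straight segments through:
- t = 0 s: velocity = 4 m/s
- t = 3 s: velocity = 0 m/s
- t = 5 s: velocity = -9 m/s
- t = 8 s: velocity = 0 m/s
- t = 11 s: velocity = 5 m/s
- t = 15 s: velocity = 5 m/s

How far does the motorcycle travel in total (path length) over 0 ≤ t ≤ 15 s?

Total distance travelled is ∫|v| dt — sum the magnitudes of each area piece.
0–3 s: |½(4 + 0)(3)| = 6 m
3–5 s: |½(0 + -9)(2)| = 9 m
5–8 s: |½(-9 + 0)(3)| = 13.5 m
8–11 s: |½(0 + 5)(3)| = 7.5 m
11–15 s: |5| × 4 = 20 m
Total distance = 56 m

56 m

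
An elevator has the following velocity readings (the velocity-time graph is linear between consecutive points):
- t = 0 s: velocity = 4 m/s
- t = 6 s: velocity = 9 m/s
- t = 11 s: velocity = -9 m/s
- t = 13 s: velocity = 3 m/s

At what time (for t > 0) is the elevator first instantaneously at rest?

v changes sign on 6–11 s (from 9 to -9); the graph is linear there, so v = 0 at t = 6 + (-9)·(11 − 6)/(-9 − 9) = 8.5 s.

t = 8.5 s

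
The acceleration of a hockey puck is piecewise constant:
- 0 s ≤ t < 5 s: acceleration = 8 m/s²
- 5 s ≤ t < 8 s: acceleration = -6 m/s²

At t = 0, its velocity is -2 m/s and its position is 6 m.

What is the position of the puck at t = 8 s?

183 m

On each constant-a segment, Δv = aΔt and Δx = v₀Δt + ½aΔt²; chain segment to segment.
0–5 s: v starts -2 m/s; Δx = -2·5 + ½·8·5² = 90 m; v ends 38 m/s.
5–8 s: v starts 38 m/s; Δx = 38·3 + ½·-6·3² = 87 m; v ends 20 m/s.
x(8) = 6 + Σ Δx = 183 m.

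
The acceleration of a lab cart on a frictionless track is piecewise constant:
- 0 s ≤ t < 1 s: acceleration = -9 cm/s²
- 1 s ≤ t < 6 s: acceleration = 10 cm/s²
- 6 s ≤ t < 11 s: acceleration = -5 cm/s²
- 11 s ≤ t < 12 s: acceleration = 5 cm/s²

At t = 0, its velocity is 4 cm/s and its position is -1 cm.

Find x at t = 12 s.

On each constant-a segment, Δv = aΔt and Δx = v₀Δt + ½aΔt²; chain segment to segment.
0–1 s: v starts 4 cm/s; Δx = 4·1 + ½·-9·1² = -0.5 cm; v ends -5 cm/s.
1–6 s: v starts -5 cm/s; Δx = -5·5 + ½·10·5² = 100 cm; v ends 45 cm/s.
6–11 s: v starts 45 cm/s; Δx = 45·5 + ½·-5·5² = 162.5 cm; v ends 20 cm/s.
11–12 s: v starts 20 cm/s; Δx = 20·1 + ½·5·1² = 22.5 cm; v ends 25 cm/s.
x(12) = -1 + Σ Δx = 283.5 cm.

283.5 cm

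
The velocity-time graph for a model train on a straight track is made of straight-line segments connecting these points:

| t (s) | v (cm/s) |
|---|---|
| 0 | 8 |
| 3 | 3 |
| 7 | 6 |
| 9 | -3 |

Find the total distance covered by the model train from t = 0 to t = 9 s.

Total distance travelled is ∫|v| dt — sum the magnitudes of each area piece.
0–3 s: |½(8 + 3)(3)| = 16.5 cm
3–7 s: |½(3 + 6)(4)| = 18 cm
7–9 s: v = 0 at t = 25/3 s; triangle areas 4 + 1 = 5 cm
Total distance = 39.5 cm

39.5 cm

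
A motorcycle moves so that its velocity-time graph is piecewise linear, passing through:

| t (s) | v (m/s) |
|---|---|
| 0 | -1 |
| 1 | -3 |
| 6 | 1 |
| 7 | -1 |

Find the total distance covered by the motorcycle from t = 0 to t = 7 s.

8.75 m

Distance (not displacement) is the total path length: add the absolute areas under v-t.
0–1 s: |½(-1 + -3)(1)| = 2 m
1–6 s: v = 0 at t = 4.75 s; triangle areas 5.625 + 0.625 = 6.25 m
6–7 s: v = 0 at t = 6.5 s; triangle areas 0.25 + 0.25 = 0.5 m
Total distance = 8.75 m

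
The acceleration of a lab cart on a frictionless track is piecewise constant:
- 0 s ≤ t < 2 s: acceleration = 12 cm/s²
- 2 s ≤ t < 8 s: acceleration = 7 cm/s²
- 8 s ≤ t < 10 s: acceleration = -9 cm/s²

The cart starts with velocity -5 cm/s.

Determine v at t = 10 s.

Δv equals the area under the a-t graph; then v = v₀ + Δv.
0–2 s: 12 × 2 = 24 cm/s
2–8 s: 7 × 6 = 42 cm/s
8–10 s: -9 × 2 = -18 cm/s
Δv = 48 cm/s, so v(10) = -5 + (48) = 43 cm/s.

43 cm/s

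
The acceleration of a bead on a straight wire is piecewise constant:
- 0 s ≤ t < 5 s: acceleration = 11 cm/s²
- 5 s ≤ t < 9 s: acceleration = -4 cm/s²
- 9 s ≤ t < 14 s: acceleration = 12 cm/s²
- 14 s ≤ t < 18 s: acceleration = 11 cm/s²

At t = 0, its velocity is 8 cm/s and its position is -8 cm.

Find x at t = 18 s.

1290.5 cm

On each constant-a segment, Δv = aΔt and Δx = v₀Δt + ½aΔt²; chain segment to segment.
0–5 s: v starts 8 cm/s; Δx = 8·5 + ½·11·5² = 177.5 cm; v ends 63 cm/s.
5–9 s: v starts 63 cm/s; Δx = 63·4 + ½·-4·4² = 220 cm; v ends 47 cm/s.
9–14 s: v starts 47 cm/s; Δx = 47·5 + ½·12·5² = 385 cm; v ends 107 cm/s.
14–18 s: v starts 107 cm/s; Δx = 107·4 + ½·11·4² = 516 cm; v ends 151 cm/s.
x(18) = -8 + Σ Δx = 1290.5 cm.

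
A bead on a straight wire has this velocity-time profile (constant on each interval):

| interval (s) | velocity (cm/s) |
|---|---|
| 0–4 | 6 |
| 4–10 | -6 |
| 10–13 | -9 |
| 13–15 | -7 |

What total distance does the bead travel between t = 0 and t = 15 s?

101 cm

Distance (not displacement) is the total path length: add the absolute areas under v-t.
0–4 s: |6| × 4 = 24 cm
4–10 s: |-6| × 6 = 36 cm
10–13 s: |-9| × 3 = 27 cm
13–15 s: |-7| × 2 = 14 cm
Total distance = 101 cm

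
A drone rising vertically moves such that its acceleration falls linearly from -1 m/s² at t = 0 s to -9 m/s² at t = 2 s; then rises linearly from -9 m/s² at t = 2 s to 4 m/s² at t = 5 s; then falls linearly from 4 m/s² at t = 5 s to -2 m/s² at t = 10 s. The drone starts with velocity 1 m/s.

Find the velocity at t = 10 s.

Δv equals the area under the a-t graph; then v = v₀ + Δv.
0–2 s: ½(-1 + -9)(2) = -10 m/s
2–5 s: ½(-9 + 4)(3) = -7.5 m/s
5–10 s: ½(4 + -2)(5) = 5 m/s
Δv = -12.5 m/s, so v(10) = 1 + (-12.5) = -11.5 m/s.

-11.5 m/s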